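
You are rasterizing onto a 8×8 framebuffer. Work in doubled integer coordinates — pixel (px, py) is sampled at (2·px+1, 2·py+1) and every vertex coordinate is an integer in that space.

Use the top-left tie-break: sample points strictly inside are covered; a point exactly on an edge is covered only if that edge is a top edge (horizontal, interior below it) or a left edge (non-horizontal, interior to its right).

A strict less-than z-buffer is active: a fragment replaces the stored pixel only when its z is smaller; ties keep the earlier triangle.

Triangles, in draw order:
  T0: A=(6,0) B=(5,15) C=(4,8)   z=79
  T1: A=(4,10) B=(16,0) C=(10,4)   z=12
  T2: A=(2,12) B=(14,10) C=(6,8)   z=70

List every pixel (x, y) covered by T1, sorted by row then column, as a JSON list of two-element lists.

T0:
  2·area = 22
  edge (6, 0)→(5, 15): d=(-1,15) right/bottom  bias=-1
  edge (5, 15)→(4, 8): d=(-1,-7) top-left  bias=+0
  edge (4, 8)→(6, 0): d=(2,-8) top-left  bias=+0
    (1,0)@(3, 1): e=[44,0,-22] → .  [on edge]
    (2,2)@(5, 5): e=[10,10,2] → X
    (3,2)@(7, 5): e=[-20,24,18] → .
    (2,3)@(5, 7): e=[8,8,6] → X
    (3,3)@(7, 7): e=[-22,22,22] → .
    (2,4)@(5, 9): e=[6,6,10] → X
    (3,4)@(7, 9): e=[-24,20,26] → .
    (2,5)@(5, 11): e=[4,4,14] → X
    (3,5)@(7, 11): e=[-26,18,30] → .
    (2,6)@(5, 13): e=[2,2,18] → X
    (3,6)@(7, 13): e=[-28,16,34] → .
    (2,7)@(5, 15): e=[0,0,22] → .  [on edge]
  covered (5 px):
    . . . . . . . .
    . . . . . . . .
    . . X . . . . .
    . . X . . . . .
    . . X . . . . .
    . . X . . . . .
    . . X . . . . .
    . . . . . . . .
T1:
  2·area = 12  (B↔C swapped to make it positive)
  edge (4, 10)→(10, 4): d=(6,-6) top-left  bias=+0
  edge (10, 4)→(16, 0): d=(6,-4) top-left  bias=+0
  edge (16, 0)→(4, 10): d=(-12,10) right/bottom  bias=-1
    (6,0)@(13, 1): e=[0,-6,18] → .  [on edge]
    (5,1)@(11, 3): e=[0,-2,14] → .  [on edge]
    (4,2)@(9, 5): e=[0,2,10] → X  [on edge]
    (5,2)@(11, 5): e=[12,10,-10] → .
    (3,3)@(7, 7): e=[0,6,6] → X  [on edge]
    (4,3)@(9, 7): e=[12,14,-14] → .
    (2,4)@(5, 9): e=[0,10,2] → X  [on edge]
    (3,4)@(7, 9): e=[12,18,-18] → .
    (1,5)@(3, 11): e=[0,14,-2] → .  [on edge]
    (2,5)@(5, 11): e=[12,22,-22] → .
    (0,6)@(1, 13): e=[0,18,-6] → .  [on edge]
  covered (3 px):
    . . . . . . . .
    . . . . . . . .
    . . . . X . . .
    . . . X . . . .
    . . X . . . . .
    . . . . . . . .
    . . . . . . . .
    . . . . . . . .
T2:
  2·area = 40  (B↔C swapped to make it positive)
  edge (2, 12)→(6, 8): d=(4,-4) top-left  bias=+0
  edge (6, 8)→(14, 10): d=(8,2) right/bottom  bias=-1
  edge (14, 10)→(2, 12): d=(-12,2) right/bottom  bias=-1
    (6,0)@(13, 1): e=[0,-70,110] → .  [on edge]
    (5,1)@(11, 3): e=[0,-50,90] → .  [on edge]
    (4,2)@(9, 5): e=[0,-30,70] → .  [on edge]
    (3,3)@(7, 7): e=[0,-10,50] → .  [on edge]
    (2,4)@(5, 9): e=[0,10,30] → X  [on edge]
    (3,4)@(7, 9): e=[8,6,26] → X
    (4,4)@(9, 9): e=[16,2,22] → X
    (5,4)@(11, 9): e=[24,-2,18] → .
    (1,5)@(3, 11): e=[0,30,10] → X  [on edge]
    (4,5)@(9, 11): e=[24,18,-2] → .
    (0,6)@(1, 13): e=[0,50,-10] → .  [on edge]
    (1,6)@(3, 13): e=[8,46,-14] → .
  covered (6 px):
    . . . . . . . .
    . . . . . . . .
    . . . . . . . .
    . . . . . . . .
    . . X X X . . .
    . X X X . . . .
    . . . . . . . .
    . . . . . . . .

Answer: [[4,2],[3,3],[2,4]]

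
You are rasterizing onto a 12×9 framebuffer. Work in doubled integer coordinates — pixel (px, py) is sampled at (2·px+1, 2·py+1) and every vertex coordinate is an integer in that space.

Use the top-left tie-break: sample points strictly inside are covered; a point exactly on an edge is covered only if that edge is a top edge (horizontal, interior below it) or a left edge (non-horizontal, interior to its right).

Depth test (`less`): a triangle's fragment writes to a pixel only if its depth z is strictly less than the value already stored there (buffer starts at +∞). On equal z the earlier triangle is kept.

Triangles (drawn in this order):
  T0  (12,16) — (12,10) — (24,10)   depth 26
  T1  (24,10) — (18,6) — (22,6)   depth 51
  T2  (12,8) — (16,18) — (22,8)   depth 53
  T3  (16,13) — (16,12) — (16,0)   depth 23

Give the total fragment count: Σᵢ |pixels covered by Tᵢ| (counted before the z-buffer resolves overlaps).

T0:
  2·area = 72
  edge (12, 16)→(12, 10): d=(0,-6) top-left  bias=+0
  edge (12, 10)→(24, 10): d=(12,0) top-left  bias=+0
  edge (24, 10)→(12, 16): d=(-12,6) right/bottom  bias=-1
    (6,5)@(13, 11): e=[6,12,54] → █
    (7,5)@(15, 11): e=[18,12,42] → █
    (8,5)@(17, 11): e=[30,12,30] → █
    (9,5)@(19, 11): e=[42,12,18] → █
    (10,5)@(21, 11): e=[54,12,6] → █
    (11,5)@(23, 11): e=[66,12,-6] → ·
    (6,6)@(13, 13): e=[6,36,30] → █
    (9,6)@(19, 13): e=[42,36,-6] → ·
    (10,6)@(21, 13): e=[54,36,-18] → ·
    (6,7)@(13, 15): e=[6,60,6] → █
    (7,7)@(15, 15): e=[18,60,-6] → ·
    (8,7)@(17, 15): e=[30,60,-18] → ·
  covered (9 px):
    · · · · · · · · · · · ·
    · · · · · · · · · · · ·
    · · · · · · · · · · · ·
    · · · · · · · · · · · ·
    · · · · · · · · · · · ·
    · · · · · · █ █ █ █ █ ·
    · · · · · · █ █ █ · · ·
    · · · · · · █ · · · · ·
    · · · · · · · · · · · ·
T1:
  2·area = 16
  edge (24, 10)→(18, 6): d=(-6,-4) top-left  bias=+0
  edge (18, 6)→(22, 6): d=(4,0) top-left  bias=+0
  edge (22, 6)→(24, 10): d=(2,4) right/bottom  bias=-1
    (10,3)@(21, 7): e=[6,4,6] → █
    (11,3)@(23, 7): e=[14,4,-2] → ·
    (10,4)@(21, 9): e=[-6,12,10] → ·
    (11,4)@(23, 9): e=[2,12,2] → █
    (11,5)@(23, 11): e=[-10,20,6] → ·
  covered (2 px):
    · · · · · · · · · · · ·
    · · · · · · · · · · · ·
    · · · · · · · · · · · ·
    · · · · · · · · · · █ ·
    · · · · · · · · · · · █
    · · · · · · · · · · · ·
    · · · · · · · · · · · ·
    · · · · · · · · · · · ·
    · · · · · · · · · · · ·
T2:
  2·area = 100  (B↔C swapped to make it positive)
  edge (12, 8)→(22, 8): d=(10,0) top-left  bias=+0
  edge (22, 8)→(16, 18): d=(-6,10) right/bottom  bias=-1
  edge (16, 18)→(12, 8): d=(-4,-10) top-left  bias=+0
    (6,4)@(13, 9): e=[10,84,6] → █
    (7,4)@(15, 9): e=[10,64,26] → █
    (8,4)@(17, 9): e=[10,44,46] → █
    (9,4)@(19, 9): e=[10,24,66] → █
    (10,4)@(21, 9): e=[10,4,86] → █
    (11,4)@(23, 9): e=[10,-16,106] → ·
    (6,5)@(13, 11): e=[30,72,-2] → ·
    (7,5)@(15, 11): e=[30,52,18] → █
    (10,5)@(21, 11): e=[30,-8,78] → ·
    (7,6)@(15, 13): e=[50,40,10] → █
    (9,6)@(19, 13): e=[50,0,50] → ·  [on edge]
    (7,7)@(15, 15): e=[70,28,2] → █
  covered (12 px):
    · · · · · · · · · · · ·
    · · · · · · · · · · · ·
    · · · · · · · · · · · ·
    · · · · · · · · · · · ·
    · · · · · · █ █ █ █ █ ·
    · · · · · · · █ █ █ · ·
    · · · · · · · █ █ · · ·
    · · · · · · · █ █ · · ·
    · · · · · · · · · · · ·
T3:
  degenerate (2·area = 0) — covers nothing

Result: 23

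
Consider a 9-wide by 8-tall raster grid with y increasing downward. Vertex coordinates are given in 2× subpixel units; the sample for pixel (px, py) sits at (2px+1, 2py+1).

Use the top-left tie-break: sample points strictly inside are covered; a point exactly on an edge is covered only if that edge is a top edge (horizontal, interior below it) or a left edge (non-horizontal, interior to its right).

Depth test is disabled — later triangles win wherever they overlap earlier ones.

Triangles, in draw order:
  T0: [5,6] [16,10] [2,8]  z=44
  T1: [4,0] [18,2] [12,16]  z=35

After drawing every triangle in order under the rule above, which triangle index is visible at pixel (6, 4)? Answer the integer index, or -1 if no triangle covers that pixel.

T0:
  2·area = 34
  edge (5, 6)→(16, 10): d=(11,4) right/bottom  bias=-1
  edge (16, 10)→(2, 8): d=(-14,-2) top-left  bias=+0
  edge (2, 8)→(5, 6): d=(3,-2) top-left  bias=+0
    (2,3)@(5, 7): e=[11,20,3] → X
    (3,3)@(7, 7): e=[3,24,7] → X
    (4,3)@(9, 7): e=[-5,28,11] → .
    (2,4)@(5, 9): e=[33,-8,9] → .
    (3,4)@(7, 9): e=[25,-4,13] → .
    (4,4)@(9, 9): e=[17,0,17] → X  [on edge]
    (5,4)@(11, 9): e=[9,4,21] → X
    (6,4)@(13, 9): e=[1,8,25] → X
    (7,4)@(15, 9): e=[-7,12,29] → .
    (4,5)@(9, 11): e=[39,-28,23] → .
    (5,5)@(11, 11): e=[31,-24,27] → .
    (6,5)@(13, 11): e=[23,-20,31] → .
  covered (5 px):
    . . . . . . . . .
    . . . . . . . . .
    . . . . . . . . .
    . . X X . . . . .
    . . . . X X X . .
    . . . . . . . . .
    . . . . . . . . .
    . . . . . . . . .
T1:
  2·area = 208
  edge (4, 0)→(18, 2): d=(14,2) right/bottom  bias=-1
  edge (18, 2)→(12, 16): d=(-6,14) right/bottom  bias=-1
  edge (12, 16)→(4, 0): d=(-8,-16) top-left  bias=+0
    (2,0)@(5, 1): e=[12,188,8] → X
    (3,0)@(7, 1): e=[8,160,40] → X
    (4,0)@(9, 1): e=[4,132,72] → X
    (5,0)@(11, 1): e=[0,104,104] → .  [on edge]
    (2,1)@(5, 3): e=[40,176,-8] → .
    (3,1)@(7, 3): e=[36,148,24] → X
    (5,1)@(11, 3): e=[28,92,88] → X
    (6,1)@(13, 3): e=[24,64,120] → X
    (7,1)@(15, 3): e=[20,36,152] → X
    (8,1)@(17, 3): e=[16,8,184] → X
    (3,2)@(7, 5): e=[64,136,8] → X
    (8,2)@(17, 5): e=[44,-4,168] → .
    (7,4)@(15, 9): e=[104,0,104] → .  [on edge]
  covered (25 px):
    . . X X X . . . .
    . . . X X X X X X
    . . . X X X X X .
    . . . . X X X X .
    . . . . X X X . .
    . . . . . X X . .
    . . . . . X X . .
    . . . . . . . . .

Z-buffer (winner per pixel, '.' = empty):
  . . 1 1 1 . . . .
  . . . 1 1 1 1 1 1
  . . . 1 1 1 1 1 .
  . . 0 0 1 1 1 1 .
  . . . . 1 1 1 . .
  . . . . . 1 1 . .
  . . . . . 1 1 . .
  . . . . . . . . .

Answer: 1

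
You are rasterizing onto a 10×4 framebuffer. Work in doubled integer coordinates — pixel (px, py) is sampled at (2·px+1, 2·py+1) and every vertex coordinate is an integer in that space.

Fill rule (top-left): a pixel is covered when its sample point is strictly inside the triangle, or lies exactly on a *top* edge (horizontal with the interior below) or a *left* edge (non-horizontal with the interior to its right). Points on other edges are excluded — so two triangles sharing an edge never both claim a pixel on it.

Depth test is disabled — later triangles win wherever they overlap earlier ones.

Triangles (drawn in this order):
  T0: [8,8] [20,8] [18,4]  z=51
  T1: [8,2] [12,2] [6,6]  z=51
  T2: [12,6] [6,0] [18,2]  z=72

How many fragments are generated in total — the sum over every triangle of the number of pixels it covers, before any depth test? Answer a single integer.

T0:
  2·area = 48  (B↔C swapped to make it positive)
  edge (8, 8)→(18, 4): d=(10,-4) top-left  bias=+0
  edge (18, 4)→(20, 8): d=(2,4) right/bottom  bias=-1
  edge (20, 8)→(8, 8): d=(-12,0) right/bottom  bias=-1
    (8,2)@(17, 5): e=[6,6,36] → #
    (9,2)@(19, 5): e=[14,-2,36] → ·
    (5,3)@(11, 7): e=[2,34,12] → #
    (6,3)@(13, 7): e=[10,26,12] → #
    (7,3)@(15, 7): e=[18,18,12] → #
    (9,3)@(19, 7): e=[34,2,12] → #
  covered (6 px):
    · · · · · · · · · ·
    · · · · · · · · · ·
    · · · · · · · · # ·
    · · · · · # # # # #
T1:
  2·area = 16
  edge (8, 2)→(12, 2): d=(4,0) top-left  bias=+0
  edge (12, 2)→(6, 6): d=(-6,4) right/bottom  bias=-1
  edge (6, 6)→(8, 2): d=(2,-4) top-left  bias=+0
    (4,1)@(9, 3): e=[4,6,6] → #
    (5,1)@(11, 3): e=[4,-2,14] → ·
    (3,2)@(7, 5): e=[12,2,2] → #
    (4,2)@(9, 5): e=[12,-6,10] → ·
    (3,3)@(7, 7): e=[20,-10,6] → ·
  covered (2 px):
    · · · · · · · · · ·
    · · · · # · · · · ·
    · · · # · · · · · ·
    · · · · · · · · · ·
T2:
  2·area = 60
  edge (12, 6)→(6, 0): d=(-6,-6) top-left  bias=+0
  edge (6, 0)→(18, 2): d=(12,2) right/bottom  bias=-1
  edge (18, 2)→(12, 6): d=(-6,4) right/bottom  bias=-1
    (3,0)@(7, 1): e=[0,10,50] → #  [on edge]
    (4,0)@(9, 1): e=[12,6,42] → #
    (5,0)@(11, 1): e=[24,2,34] → #
    (6,0)@(13, 1): e=[36,-2,26] → ·
    (3,1)@(7, 3): e=[-12,34,38] → ·
    (4,1)@(9, 3): e=[0,30,30] → #  [on edge]
    (6,1)@(13, 3): e=[24,22,14] → #
    (7,1)@(15, 3): e=[36,18,6] → #
    (8,1)@(17, 3): e=[48,14,-2] → ·
    (4,2)@(9, 5): e=[-12,54,18] → ·
    (5,2)@(11, 5): e=[0,50,10] → #  [on edge]
    (7,2)@(15, 5): e=[24,42,-6] → ·
    (6,3)@(13, 7): e=[0,70,-10] → ·  [on edge]
  covered (9 px):
    · · · # # # · · · ·
    · · · · # # # # · ·
    · · · · · # # · · ·
    · · · · · · · · · ·

Final: 17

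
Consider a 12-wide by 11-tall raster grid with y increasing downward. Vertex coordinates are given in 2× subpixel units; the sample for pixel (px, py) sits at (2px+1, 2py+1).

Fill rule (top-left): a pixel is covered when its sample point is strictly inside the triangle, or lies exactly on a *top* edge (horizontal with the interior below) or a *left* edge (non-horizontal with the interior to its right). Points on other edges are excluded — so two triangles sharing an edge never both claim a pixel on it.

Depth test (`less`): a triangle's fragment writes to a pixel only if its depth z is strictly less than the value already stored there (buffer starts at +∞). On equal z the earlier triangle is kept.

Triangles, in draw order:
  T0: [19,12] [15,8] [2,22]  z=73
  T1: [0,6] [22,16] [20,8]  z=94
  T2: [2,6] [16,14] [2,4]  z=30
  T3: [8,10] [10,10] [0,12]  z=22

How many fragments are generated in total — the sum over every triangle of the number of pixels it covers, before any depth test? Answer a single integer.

T0:
  2·area = 108  (B↔C swapped to make it positive)
  edge (19, 12)→(2, 22): d=(-17,10) right/bottom  bias=-1
  edge (2, 22)→(15, 8): d=(13,-14) top-left  bias=+0
  edge (15, 8)→(19, 12): d=(4,4) right/bottom  bias=-1
    (7,4)@(15, 9): e=[91,13,4] → #
    (8,4)@(17, 9): e=[71,41,-4] → ·
    (6,5)@(13, 11): e=[77,11,20] → #
    (8,5)@(17, 11): e=[37,67,4] → #
    (9,5)@(19, 11): e=[17,95,-4] → ·
    (5,6)@(11, 13): e=[63,9,36] → #
    (9,6)@(19, 13): e=[-17,121,4] → ·
    (4,7)@(9, 15): e=[49,7,52] → #
    (7,7)@(15, 15): e=[-11,91,28] → ·
    (8,7)@(17, 15): e=[-31,119,20] → ·
    (3,8)@(7, 17): e=[35,5,68] → #
    (5,8)@(11, 17): e=[-5,61,52] → ·
  covered (16 px):
    · · · · · · · · · · · ·
    · · · · · · · · · · · ·
    · · · · · · · · · · · ·
    · · · · · · · · · · · ·
    · · · · · · · # · · · ·
    · · · · · · # # # · · ·
    · · · · · # # # # · · ·
    · · · · # # # · · · · ·
    · · · # # · · · · · · ·
    · · # # · · · · · · · ·
    · # · · · · · · · · · ·
T1:
  2·area = 156  (B↔C swapped to make it positive)
  edge (0, 6)→(20, 8): d=(20,2) right/bottom  bias=-1
  edge (20, 8)→(22, 16): d=(2,8) right/bottom  bias=-1
  edge (22, 16)→(0, 6): d=(-22,-10) top-left  bias=+0
    (1,3)@(3, 7): e=[14,134,8] → #
    (2,3)@(5, 7): e=[10,118,28] → #
    (3,3)@(7, 7): e=[6,102,48] → #
    (4,3)@(9, 7): e=[2,86,68] → #
    (5,3)@(11, 7): e=[-2,70,88] → ·
    (1,4)@(3, 9): e=[54,138,-36] → ·
    (2,4)@(5, 9): e=[50,122,-16] → ·
    (3,4)@(7, 9): e=[46,106,4] → #
    (5,4)@(11, 9): e=[38,74,44] → #
    (6,4)@(13, 9): e=[34,58,64] → #
    (7,4)@(15, 9): e=[30,42,84] → #
    (8,4)@(17, 9): e=[26,26,104] → #
    (5,5)@(11, 11): e=[78,78,0] → #  [on edge]
  covered (20 px):
    · · · · · · · · · · · ·
    · · · · · · · · · · · ·
    · · · · · · · · · · · ·
    · # # # # · · · · · · ·
    · · · # # # # # # # · ·
    · · · · · # # # # # · ·
    · · · · · · · · # # # ·
    · · · · · · · · · · # ·
    · · · · · · · · · · · ·
    · · · · · · · · · · · ·
    · · · · · · · · · · · ·
T2:
  2·area = 28  (B↔C swapped to make it positive)
  edge (2, 6)→(2, 4): d=(0,-2) top-left  bias=+0
  edge (2, 4)→(16, 14): d=(14,10) right/bottom  bias=-1
  edge (16, 14)→(2, 6): d=(-14,-8) top-left  bias=+0
    (1,2)@(3, 5): e=[2,4,22] → #
    (2,2)@(5, 5): e=[6,-16,38] → ·
    (1,3)@(3, 7): e=[2,32,-6] → ·
    (2,3)@(5, 7): e=[6,12,10] → #
    (3,3)@(7, 7): e=[10,-8,26] → ·
    (2,4)@(5, 9): e=[6,40,-18] → ·
    (4,4)@(9, 9): e=[14,0,14] → ·  [on edge]
    (5,5)@(11, 11): e=[18,8,2] → #
    (6,5)@(13, 11): e=[22,-12,18] → ·
    (5,6)@(11, 13): e=[18,36,-26] → ·
    (11,9)@(23, 19): e=[42,0,-14] → ·  [on edge]
  covered (3 px):
    · · · · · · · · · · · ·
    · · · · · · · · · · · ·
    · # · · · · · · · · · ·
    · · # · · · · · · · · ·
    · · · · · · · · · · · ·
    · · · · · # · · · · · ·
    · · · · · · · · · · · ·
    · · · · · · · · · · · ·
    · · · · · · · · · · · ·
    · · · · · · · · · · · ·
    · · · · · · · · · · · ·
T3:
  2·area = 4
  edge (8, 10)→(10, 10): d=(2,0) top-left  bias=+0
  edge (10, 10)→(0, 12): d=(-10,2) right/bottom  bias=-1
  edge (0, 12)→(8, 10): d=(8,-2) top-left  bias=+0
    (7,4)@(15, 9): e=[-2,0,6] → ·  [on edge]
    (2,5)@(5, 11): e=[2,0,2] → ·  [on edge]
  covered (0 px):
    · · · · · · · · · · · ·
    · · · · · · · · · · · ·
    · · · · · · · · · · · ·
    · · · · · · · · · · · ·
    · · · · · · · · · · · ·
    · · · · · · · · · · · ·
    · · · · · · · · · · · ·
    · · · · · · · · · · · ·
    · · · · · · · · · · · ·
    · · · · · · · · · · · ·
    · · · · · · · · · · · ·

Result: 39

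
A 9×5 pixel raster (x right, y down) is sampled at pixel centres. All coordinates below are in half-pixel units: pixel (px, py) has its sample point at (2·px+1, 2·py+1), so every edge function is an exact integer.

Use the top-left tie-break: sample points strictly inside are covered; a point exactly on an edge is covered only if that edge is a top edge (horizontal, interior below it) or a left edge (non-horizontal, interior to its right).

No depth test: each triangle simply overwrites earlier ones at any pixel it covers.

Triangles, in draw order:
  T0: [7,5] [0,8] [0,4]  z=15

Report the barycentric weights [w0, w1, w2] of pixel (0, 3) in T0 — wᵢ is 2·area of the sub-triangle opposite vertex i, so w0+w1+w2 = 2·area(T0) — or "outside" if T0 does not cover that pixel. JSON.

T0:
  2·area = 28
  edge (7, 5)→(0, 8): d=(-7,3) right/bottom  bias=-1
  edge (0, 8)→(0, 4): d=(0,-4) top-left  bias=+0
  edge (0, 4)→(7, 5): d=(7,1) right/bottom  bias=-1
    (0,2)@(1, 5): e=[18,4,6] → #
    (1,2)@(3, 5): e=[12,12,4] → #
    (2,2)@(5, 5): e=[6,20,2] → #
    (3,2)@(7, 5): e=[0,28,0] → ·  [on edge]
    (0,3)@(1, 7): e=[4,4,20] → #
    (1,3)@(3, 7): e=[-2,12,18] → ·
    (2,3)@(5, 7): e=[-8,20,16] → ·
    (0,4)@(1, 9): e=[-10,4,34] → ·
  covered (4 px):
    · · · · · · · · ·
    · · · · · · · · ·
    # # # · · · · · ·
    # · · · · · · · ·
    · · · · · · · · ·

Final: [4,20,4]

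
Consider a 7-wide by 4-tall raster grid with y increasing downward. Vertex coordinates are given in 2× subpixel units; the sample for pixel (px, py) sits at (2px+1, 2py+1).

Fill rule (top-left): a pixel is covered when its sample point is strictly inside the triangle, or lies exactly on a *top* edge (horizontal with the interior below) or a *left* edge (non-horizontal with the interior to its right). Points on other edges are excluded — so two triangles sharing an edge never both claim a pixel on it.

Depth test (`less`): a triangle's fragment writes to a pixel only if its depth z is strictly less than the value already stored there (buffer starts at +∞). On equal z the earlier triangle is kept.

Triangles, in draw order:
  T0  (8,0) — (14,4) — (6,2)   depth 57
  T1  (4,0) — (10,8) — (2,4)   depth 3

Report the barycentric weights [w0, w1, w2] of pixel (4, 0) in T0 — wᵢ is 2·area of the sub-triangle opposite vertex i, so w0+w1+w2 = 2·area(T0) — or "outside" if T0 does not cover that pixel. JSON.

T0:
  2·area = 20
  edge (8, 0)→(14, 4): d=(6,4) right/bottom  bias=-1
  edge (14, 4)→(6, 2): d=(-8,-2) top-left  bias=+0
  edge (6, 2)→(8, 0): d=(2,-2) top-left  bias=+0
    (3,0)@(7, 1): e=[10,10,0] → #  [on edge]
    (4,0)@(9, 1): e=[2,14,4] → #
    (5,0)@(11, 1): e=[-6,18,8] → ·
    (2,1)@(5, 3): e=[30,-10,0] → ·  [on edge]
    (3,1)@(7, 3): e=[22,-6,4] → ·
    (4,1)@(9, 3): e=[14,-2,8] → ·
    (5,1)@(11, 3): e=[6,2,12] → #
    (6,1)@(13, 3): e=[-2,6,16] → ·
    (1,2)@(3, 5): e=[50,-30,0] → ·  [on edge]
    (5,2)@(11, 5): e=[18,-14,16] → ·
    (0,3)@(1, 7): e=[70,-50,0] → ·  [on edge]
  covered (3 px):
    · · · # # · ·
    · · · · · # ·
    · · · · · · ·
    · · · · · · ·
T1:
  2·area = 40
  edge (4, 0)→(10, 8): d=(6,8) right/bottom  bias=-1
  edge (10, 8)→(2, 4): d=(-8,-4) top-left  bias=+0
  edge (2, 4)→(4, 0): d=(2,-4) top-left  bias=+0
    (1,1)@(3, 3): e=[26,12,2] → #
    (2,1)@(5, 3): e=[10,20,10] → #
    (3,1)@(7, 3): e=[-6,28,18] → ·
    (1,2)@(3, 5): e=[38,-4,6] → ·
    (2,2)@(5, 5): e=[22,4,14] → #
    (3,2)@(7, 5): e=[6,12,22] → #
    (4,2)@(9, 5): e=[-10,20,30] → ·
    (2,3)@(5, 7): e=[34,-12,18] → ·
    (3,3)@(7, 7): e=[18,-4,26] → ·
    (4,3)@(9, 7): e=[2,4,34] → #
    (5,3)@(11, 7): e=[-14,12,42] → ·
  covered (5 px):
    · · · · · · ·
    · # # · · · ·
    · · # # · · ·
    · · · · # · ·

Final: [14,4,2]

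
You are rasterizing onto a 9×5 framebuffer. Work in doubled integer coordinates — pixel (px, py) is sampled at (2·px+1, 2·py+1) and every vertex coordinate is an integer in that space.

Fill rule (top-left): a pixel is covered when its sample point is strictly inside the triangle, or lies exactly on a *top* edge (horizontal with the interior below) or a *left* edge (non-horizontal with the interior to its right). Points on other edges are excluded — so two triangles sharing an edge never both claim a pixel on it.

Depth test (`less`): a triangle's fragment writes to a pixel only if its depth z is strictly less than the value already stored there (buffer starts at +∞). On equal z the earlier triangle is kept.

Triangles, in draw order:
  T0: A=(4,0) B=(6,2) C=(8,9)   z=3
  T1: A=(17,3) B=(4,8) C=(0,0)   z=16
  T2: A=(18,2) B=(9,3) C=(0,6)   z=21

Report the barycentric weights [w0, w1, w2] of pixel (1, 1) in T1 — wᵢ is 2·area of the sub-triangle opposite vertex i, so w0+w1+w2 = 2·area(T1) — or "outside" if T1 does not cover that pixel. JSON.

T0:
  2·area = 10
  edge (4, 0)→(6, 2): d=(2,2) right/bottom  bias=-1
  edge (6, 2)→(8, 9): d=(2,7) right/bottom  bias=-1
  edge (8, 9)→(4, 0): d=(-4,-9) top-left  bias=+0
    (2,0)@(5, 1): e=[0,5,5] → ·  [on edge]
    (3,1)@(7, 3): e=[0,-5,15] → ·  [on edge]
    (4,2)@(9, 5): e=[0,-15,25] → ·  [on edge]
    (5,3)@(11, 7): e=[0,-25,35] → ·  [on edge]
    (6,4)@(13, 9): e=[0,-35,45] → ·  [on edge]
  covered (0 px):
    · · · · · · · · ·
    · · · · · · · · ·
    · · · · · · · · ·
    · · · · · · · · ·
    · · · · · · · · ·
T1:
  2·area = 124
  edge (17, 3)→(4, 8): d=(-13,5) right/bottom  bias=-1
  edge (4, 8)→(0, 0): d=(-4,-8) top-left  bias=+0
  edge (0, 0)→(17, 3): d=(17,3) right/bottom  bias=-1
    (0,0)@(1, 1): e=[106,4,14] → #
    (1,0)@(3, 1): e=[96,20,8] → #
    (2,0)@(5, 1): e=[86,36,2] → #
    (3,0)@(7, 1): e=[76,52,-4] → ·
    (0,1)@(1, 3): e=[80,-4,48] → ·
    (1,1)@(3, 3): e=[70,12,42] → #
    (3,1)@(7, 3): e=[50,44,30] → #
    (4,1)@(9, 3): e=[40,60,24] → #
    (5,1)@(11, 3): e=[30,76,18] → #
    (6,1)@(13, 3): e=[20,92,12] → #
    (7,1)@(15, 3): e=[10,108,6] → #
    (8,1)@(17, 3): e=[0,124,0] → ·  [on edge]
  covered (16 px):
    # # # · · · · · ·
    · # # # # # # # ·
    · # # # # # · · ·
    · · # · · · · · ·
    · · · · · · · · ·
T2:
  2·area = 18  (B↔C swapped to make it positive)
  edge (18, 2)→(0, 6): d=(-18,4) right/bottom  bias=-1
  edge (0, 6)→(9, 3): d=(9,-3) top-left  bias=+0
  edge (9, 3)→(18, 2): d=(9,-1) top-left  bias=+0
    (7,0)@(15, 1): e=[30,0,-12] → ·  [on edge]
    (4,1)@(9, 3): e=[18,0,0] → #  [on edge]
    (5,1)@(11, 3): e=[10,6,2] → #
    (6,1)@(13, 3): e=[2,12,4] → #
    (7,1)@(15, 3): e=[-6,18,6] → ·
    (1,2)@(3, 5): e=[6,0,12] → #  [on edge]
    (2,2)@(5, 5): e=[-2,6,14] → ·
    (4,2)@(9, 5): e=[-18,18,18] → ·
    (5,2)@(11, 5): e=[-26,24,20] → ·
    (6,2)@(13, 5): e=[-34,30,22] → ·
    (1,3)@(3, 7): e=[-30,18,30] → ·
  covered (4 px):
    · · · · · · · · ·
    · · · · # # # · ·
    · # · · · · · · ·
    · · · · · · · · ·
    · · · · · · · · ·

Answer: [12,42,70]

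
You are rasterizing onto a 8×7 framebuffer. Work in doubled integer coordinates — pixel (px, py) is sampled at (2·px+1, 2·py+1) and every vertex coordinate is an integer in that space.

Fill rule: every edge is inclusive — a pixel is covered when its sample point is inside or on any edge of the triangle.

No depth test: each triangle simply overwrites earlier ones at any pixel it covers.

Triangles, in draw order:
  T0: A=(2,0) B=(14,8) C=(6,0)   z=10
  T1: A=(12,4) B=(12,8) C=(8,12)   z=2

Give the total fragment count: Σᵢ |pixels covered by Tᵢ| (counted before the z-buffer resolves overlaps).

T0:
  2·area = 32  (B↔C swapped to make it positive)
  edge (2, 0)→(6, 0): d=(4,0) inclusive
  edge (6, 0)→(14, 8): d=(8,8) inclusive
  edge (14, 8)→(2, 0): d=(-12,-8) inclusive
    (2,0)@(5, 1): e=[4,16,12] → █
    (3,0)@(7, 1): e=[4,0,28] → █  [on edge]
    (4,0)@(9, 1): e=[4,-16,44] → ·
    (2,1)@(5, 3): e=[12,32,-12] → ·
    (3,1)@(7, 3): e=[12,16,4] → █
    (4,1)@(9, 3): e=[12,0,20] → █  [on edge]
    (5,1)@(11, 3): e=[12,-16,36] → ·
    (3,2)@(7, 5): e=[20,32,-20] → ·
    (4,2)@(9, 5): e=[20,16,-4] → ·
    (5,2)@(11, 5): e=[20,0,12] → █  [on edge]
    (6,2)@(13, 5): e=[20,-16,28] → ·
    (5,3)@(11, 7): e=[28,16,-12] → ·
    (6,3)@(13, 7): e=[28,0,4] → █  [on edge]
    (7,4)@(15, 9): e=[36,0,-4] → ·  [on edge]
  covered (6 px):
    · · █ █ · · · ·
    · · · █ █ · · ·
    · · · · · █ · ·
    · · · · · · █ ·
    · · · · · · · ·
    · · · · · · · ·
    · · · · · · · ·
T1:
  2·area = 16
  edge (12, 4)→(12, 8): d=(0,4) inclusive
  edge (12, 8)→(8, 12): d=(-4,4) inclusive
  edge (8, 12)→(12, 4): d=(4,-8) inclusive
    (7,2)@(15, 5): e=[-12,0,28] → ·  [on edge]
    (5,3)@(11, 7): e=[4,8,4] → █
    (6,3)@(13, 7): e=[-4,0,20] → ·  [on edge]
    (5,4)@(11, 9): e=[4,0,12] → █  [on edge]
    (6,4)@(13, 9): e=[-4,-8,28] → ·
    (4,5)@(9, 11): e=[12,0,4] → █  [on edge]
    (5,5)@(11, 11): e=[4,-8,20] → ·
    (3,6)@(7, 13): e=[20,0,-4] → ·  [on edge]
    (4,6)@(9, 13): e=[12,-8,12] → ·
  covered (3 px):
    · · · · · · · ·
    · · · · · · · ·
    · · · · · · · ·
    · · · · · █ · ·
    · · · · · █ · ·
    · · · · █ · · ·
    · · · · · · · ·

Answer: 9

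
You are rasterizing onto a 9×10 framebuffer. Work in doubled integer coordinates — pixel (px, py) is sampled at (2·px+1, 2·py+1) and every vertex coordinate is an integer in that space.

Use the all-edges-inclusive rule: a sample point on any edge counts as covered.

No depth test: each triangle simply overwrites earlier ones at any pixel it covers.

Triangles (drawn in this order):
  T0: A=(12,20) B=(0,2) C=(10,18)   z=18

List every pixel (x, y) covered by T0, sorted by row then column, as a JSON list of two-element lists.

T0:
  2·area = 12  (B↔C swapped to make it positive)
  edge (12, 20)→(10, 18): d=(-2,-2) inclusive
  edge (10, 18)→(0, 2): d=(-10,-16) inclusive
  edge (0, 2)→(12, 20): d=(12,18) inclusive
    (0,4)@(1, 9): e=[0,-54,66] → .  [on edge]
    (1,5)@(3, 11): e=[0,-42,54] → .  [on edge]
    (2,6)@(5, 13): e=[0,-30,42] → .  [on edge]
    (3,6)@(7, 13): e=[4,2,6] → X
    (4,6)@(9, 13): e=[8,34,-30] → .
    (3,7)@(7, 15): e=[0,-18,30] → .  [on edge]
    (4,8)@(9, 17): e=[0,-6,18] → .  [on edge]
    (5,9)@(11, 19): e=[0,6,6] → X  [on edge]
    (6,9)@(13, 19): e=[4,38,-30] → .
  covered (2 px):
    . . . . . . . . .
    . . . . . . . . .
    . . . . . . . . .
    . . . . . . . . .
    . . . . . . . . .
    . . . . . . . . .
    . . . X . . . . .
    . . . . . . . . .
    . . . . . . . . .
    . . . . . X . . .

Final: [[3,6],[5,9]]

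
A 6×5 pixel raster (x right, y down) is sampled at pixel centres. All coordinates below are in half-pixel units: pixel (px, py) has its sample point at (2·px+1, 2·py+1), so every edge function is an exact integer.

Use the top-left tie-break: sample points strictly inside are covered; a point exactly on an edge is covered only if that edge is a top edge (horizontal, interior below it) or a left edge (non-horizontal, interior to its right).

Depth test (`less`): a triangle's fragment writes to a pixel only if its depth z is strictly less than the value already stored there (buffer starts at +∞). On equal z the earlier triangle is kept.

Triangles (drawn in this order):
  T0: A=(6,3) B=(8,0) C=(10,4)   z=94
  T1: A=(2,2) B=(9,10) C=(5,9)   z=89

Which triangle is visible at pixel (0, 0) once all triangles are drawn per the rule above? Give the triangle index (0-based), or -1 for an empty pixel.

T0:
  2·area = 14
  edge (6, 3)→(8, 0): d=(2,-3) top-left  bias=+0
  edge (8, 0)→(10, 4): d=(2,4) right/bottom  bias=-1
  edge (10, 4)→(6, 3): d=(-4,-1) top-left  bias=+0
    (3,1)@(7, 3): e=[3,10,1] → #
    (4,1)@(9, 3): e=[9,2,3] → #
    (5,1)@(11, 3): e=[15,-6,5] → ·
    (3,2)@(7, 5): e=[7,14,-7] → ·
    (4,2)@(9, 5): e=[13,6,-5] → ·
  covered (2 px):
    · · · · · ·
    · · · # # ·
    · · · · · ·
    · · · · · ·
    · · · · · ·
T1:
  2·area = 25
  edge (2, 2)→(9, 10): d=(7,8) right/bottom  bias=-1
  edge (9, 10)→(5, 9): d=(-4,-1) top-left  bias=+0
  edge (5, 9)→(2, 2): d=(-3,-7) top-left  bias=+0
    (2,3)@(5, 7): e=[11,8,6] → #
    (3,3)@(7, 7): e=[-5,10,20] → ·
    (2,4)@(5, 9): e=[25,0,0] → #  [on edge]
    (3,4)@(7, 9): e=[9,2,14] → #
    (4,4)@(9, 9): e=[-7,4,28] → ·
  covered (3 px):
    · · · · · ·
    · · · · · ·
    · · · · · ·
    · · # · · ·
    · · # # · ·

Z-buffer (winner per pixel, '.' = empty):
  . . . . . .
  . . . 0 0 .
  . . . . . .
  . . 1 . . .
  . . 1 1 . .

Final: -1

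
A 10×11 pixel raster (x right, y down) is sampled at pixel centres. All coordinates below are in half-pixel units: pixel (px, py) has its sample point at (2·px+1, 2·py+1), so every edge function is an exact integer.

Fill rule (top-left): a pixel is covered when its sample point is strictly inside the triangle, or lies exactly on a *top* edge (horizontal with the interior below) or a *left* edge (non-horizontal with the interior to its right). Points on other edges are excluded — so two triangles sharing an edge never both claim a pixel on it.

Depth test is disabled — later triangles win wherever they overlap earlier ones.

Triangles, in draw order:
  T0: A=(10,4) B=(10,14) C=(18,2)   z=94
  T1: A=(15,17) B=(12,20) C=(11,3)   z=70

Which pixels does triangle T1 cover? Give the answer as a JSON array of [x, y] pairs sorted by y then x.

T0:
  2·area = 80  (B↔C swapped to make it positive)
  edge (10, 4)→(18, 2): d=(8,-2) top-left  bias=+0
  edge (18, 2)→(10, 14): d=(-8,12) right/bottom  bias=-1
  edge (10, 14)→(10, 4): d=(0,-10) top-left  bias=+0
    (7,1)@(15, 3): e=[2,28,50] → #
    (8,1)@(17, 3): e=[6,4,70] → #
    (9,1)@(19, 3): e=[10,-20,90] → ·
    (5,2)@(11, 5): e=[10,60,10] → #
    (6,2)@(13, 5): e=[14,36,30] → #
    (8,2)@(17, 5): e=[22,-12,70] → ·
    (5,3)@(11, 7): e=[26,44,10] → #
    (7,3)@(15, 7): e=[34,-4,50] → ·
    (5,4)@(11, 9): e=[42,28,10] → #
    (7,4)@(15, 9): e=[50,-20,50] → ·
    (5,5)@(11, 11): e=[58,12,10] → #
    (6,5)@(13, 11): e=[62,-12,30] → ·
  covered (10 px):
    · · · · · · · · · ·
    · · · · · · · # # ·
    · · · · · # # # · ·
    · · · · · # # · · ·
    · · · · · # # · · ·
    · · · · · # · · · ·
    · · · · · · · · · ·
    · · · · · · · · · ·
    · · · · · · · · · ·
    · · · · · · · · · ·
    · · · · · · · · · ·
T1:
  2·area = 54
  edge (15, 17)→(12, 20): d=(-3,3) right/bottom  bias=-1
  edge (12, 20)→(11, 3): d=(-1,-17) top-left  bias=+0
  edge (11, 3)→(15, 17): d=(4,14) right/bottom  bias=-1
    (5,1)@(11, 3): e=[54,0,0] → ·  [on edge]
    (6,5)@(13, 11): e=[24,26,4] → #
    (7,5)@(15, 11): e=[18,60,-24] → ·
    (6,6)@(13, 13): e=[18,24,12] → #
    (7,6)@(15, 13): e=[12,58,-16] → ·
    (9,6)@(19, 13): e=[0,126,-72] → ·  [on edge]
    (6,7)@(13, 15): e=[12,22,20] → #
    (7,7)@(15, 15): e=[6,56,-8] → ·
    (8,7)@(17, 15): e=[0,90,-36] → ·  [on edge]
    (6,8)@(13, 17): e=[6,20,28] → #
    (7,8)@(15, 17): e=[0,54,0] → ·  [on edge]
    (6,9)@(13, 19): e=[0,18,36] → ·  [on edge]
    (5,10)@(11, 21): e=[0,-18,72] → ·  [on edge]
  covered (4 px):
    · · · · · · · · · ·
    · · · · · · · · · ·
    · · · · · · · · · ·
    · · · · · · · · · ·
    · · · · · · · · · ·
    · · · · · · # · · ·
    · · · · · · # · · ·
    · · · · · · # · · ·
    · · · · · · # · · ·
    · · · · · · · · · ·
    · · · · · · · · · ·

Answer: [[6,5],[6,6],[6,7],[6,8]]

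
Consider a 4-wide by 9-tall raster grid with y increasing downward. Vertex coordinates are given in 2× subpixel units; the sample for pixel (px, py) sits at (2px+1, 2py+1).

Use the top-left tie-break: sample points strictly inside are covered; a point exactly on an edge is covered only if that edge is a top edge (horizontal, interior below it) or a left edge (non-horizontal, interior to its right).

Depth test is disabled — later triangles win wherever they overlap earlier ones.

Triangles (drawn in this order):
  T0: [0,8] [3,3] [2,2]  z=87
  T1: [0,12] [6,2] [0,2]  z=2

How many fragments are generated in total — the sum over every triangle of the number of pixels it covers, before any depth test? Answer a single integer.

T0:
  2·area = 8  (B↔C swapped to make it positive)
  edge (0, 8)→(2, 2): d=(2,-6) top-left  bias=+0
  edge (2, 2)→(3, 3): d=(1,1) right/bottom  bias=-1
  edge (3, 3)→(0, 8): d=(-3,5) right/bottom  bias=-1
    (0,0)@(1, 1): e=[-8,0,16] → .  [on edge]
    (1,1)@(3, 3): e=[8,0,0] → .  [on edge]
    (0,2)@(1, 5): e=[0,4,4] → X  [on edge]
    (1,2)@(3, 5): e=[12,2,-6] → .
    (2,2)@(5, 5): e=[24,0,-16] → .  [on edge]
    (0,3)@(1, 7): e=[4,6,-2] → .
    (3,3)@(7, 7): e=[40,0,-32] → .  [on edge]
  covered (1 px):
    . . . .
    . . . .
    X . . .
    . . . .
    . . . .
    . . . .
    . . . .
    . . . .
    . . . .
T1:
  2·area = 60  (B↔C swapped to make it positive)
  edge (0, 12)→(0, 2): d=(0,-10) top-left  bias=+0
  edge (0, 2)→(6, 2): d=(6,0) top-left  bias=+0
  edge (6, 2)→(0, 12): d=(-6,10) right/bottom  bias=-1
    (0,1)@(1, 3): e=[10,6,44] → X
    (1,1)@(3, 3): e=[30,6,24] → X
    (2,1)@(5, 3): e=[50,6,4] → X
    (3,1)@(7, 3): e=[70,6,-16] → .
    (0,2)@(1, 5): e=[10,18,32] → X
    (2,2)@(5, 5): e=[50,18,-8] → .
    (0,3)@(1, 7): e=[10,30,20] → X
    (1,3)@(3, 7): e=[30,30,0] → .  [on edge]
    (0,4)@(1, 9): e=[10,42,8] → X
    (1,4)@(3, 9): e=[30,42,-12] → .
    (0,5)@(1, 11): e=[10,54,-4] → .
  covered (7 px):
    . . . .
    X X X .
    X X . .
    X . . .
    X . . .
    . . . .
    . . . .
    . . . .
    . . . .

Answer: 8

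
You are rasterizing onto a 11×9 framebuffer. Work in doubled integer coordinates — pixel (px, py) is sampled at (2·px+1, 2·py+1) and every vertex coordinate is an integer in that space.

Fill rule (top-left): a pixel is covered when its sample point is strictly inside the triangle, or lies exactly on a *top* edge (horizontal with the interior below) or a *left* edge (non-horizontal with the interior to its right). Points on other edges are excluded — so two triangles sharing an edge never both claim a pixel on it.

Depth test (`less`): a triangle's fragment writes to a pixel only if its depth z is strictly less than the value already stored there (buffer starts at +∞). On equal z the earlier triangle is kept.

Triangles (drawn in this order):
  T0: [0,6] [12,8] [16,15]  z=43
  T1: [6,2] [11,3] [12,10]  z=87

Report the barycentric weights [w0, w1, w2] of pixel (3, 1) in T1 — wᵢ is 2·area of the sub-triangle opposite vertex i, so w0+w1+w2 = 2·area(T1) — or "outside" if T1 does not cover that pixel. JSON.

T0:
  2·area = 76
  edge (0, 6)→(12, 8): d=(12,2) right/bottom  bias=-1
  edge (12, 8)→(16, 15): d=(4,7) right/bottom  bias=-1
  edge (16, 15)→(0, 6): d=(-16,-9) top-left  bias=+0
    (1,3)@(3, 7): e=[6,59,11] → X
    (2,3)@(5, 7): e=[2,45,29] → X
    (3,3)@(7, 7): e=[-2,31,47] → .
    (1,4)@(3, 9): e=[30,67,-21] → .
    (2,4)@(5, 9): e=[26,53,-3] → .
    (3,4)@(7, 9): e=[22,39,15] → X
    (4,4)@(9, 9): e=[18,25,33] → X
    (5,4)@(11, 9): e=[14,11,51] → X
    (6,4)@(13, 9): e=[10,-3,69] → .
    (3,5)@(7, 11): e=[46,47,-17] → .
    (4,5)@(9, 11): e=[42,33,1] → X
    (6,5)@(13, 11): e=[34,5,37] → X
  covered (9 px):
    . . . . . . . . . . .
    . . . . . . . . . . .
    . . . . . . . . . . .
    . X X . . . . . . . .
    . . . X X X . . . . .
    . . . . X X X . . . .
    . . . . . . X . . . .
    . . . . . . . . . . .
    . . . . . . . . . . .
T1:
  2·area = 34
  edge (6, 2)→(11, 3): d=(5,1) right/bottom  bias=-1
  edge (11, 3)→(12, 10): d=(1,7) right/bottom  bias=-1
  edge (12, 10)→(6, 2): d=(-6,-8) top-left  bias=+0
    (0,0)@(1, 1): e=[0,68,-34] → .  [on edge]
    (3,1)@(7, 3): e=[4,28,2] → X
    (4,1)@(9, 3): e=[2,14,18] → X
    (5,1)@(11, 3): e=[0,0,34] → .  [on edge]
    (3,2)@(7, 5): e=[14,30,-10] → .
    (4,2)@(9, 5): e=[12,16,6] → X
    (5,2)@(11, 5): e=[10,2,22] → X
    (6,2)@(13, 5): e=[8,-12,38] → .
    (10,2)@(21, 5): e=[0,-68,102] → .  [on edge]
    (4,3)@(9, 7): e=[22,18,-6] → .
    (5,3)@(11, 7): e=[20,4,10] → X
    (6,3)@(13, 7): e=[18,-10,26] → .
    (6,8)@(13, 17): e=[68,0,-34] → .  [on edge]
  covered (5 px):
    . . . . . . . . . . .
    . . . X X . . . . . .
    . . . . X X . . . . .
    . . . . . X . . . . .
    . . . . . . . . . . .
    . . . . . . . . . . .
    . . . . . . . . . . .
    . . . . . . . . . . .
    . . . . . . . . . . .

Final: [28,2,4]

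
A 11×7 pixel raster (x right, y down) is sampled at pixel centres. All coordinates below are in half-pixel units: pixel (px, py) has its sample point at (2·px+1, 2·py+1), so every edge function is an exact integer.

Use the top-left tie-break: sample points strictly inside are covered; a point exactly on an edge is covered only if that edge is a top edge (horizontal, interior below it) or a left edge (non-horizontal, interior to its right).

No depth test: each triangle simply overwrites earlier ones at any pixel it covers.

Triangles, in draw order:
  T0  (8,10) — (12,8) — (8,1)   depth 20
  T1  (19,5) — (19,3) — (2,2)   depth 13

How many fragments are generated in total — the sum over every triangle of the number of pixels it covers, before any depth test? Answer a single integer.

T0:
  2·area = 36  (B↔C swapped to make it positive)
  edge (8, 10)→(8, 1): d=(0,-9) top-left  bias=+0
  edge (8, 1)→(12, 8): d=(4,7) right/bottom  bias=-1
  edge (12, 8)→(8, 10): d=(-4,2) right/bottom  bias=-1
    (4,1)@(9, 3): e=[9,1,26] → X
    (5,1)@(11, 3): e=[27,-13,22] → .
    (4,2)@(9, 5): e=[9,9,18] → X
    (5,2)@(11, 5): e=[27,-5,14] → .
    (4,3)@(9, 7): e=[9,17,10] → X
    (5,3)@(11, 7): e=[27,3,6] → X
    (6,3)@(13, 7): e=[45,-11,2] → .
    (4,4)@(9, 9): e=[9,25,2] → X
    (5,4)@(11, 9): e=[27,11,-2] → .
    (4,5)@(9, 11): e=[9,33,-6] → .
  covered (5 px):
    . . . . . . . . . . .
    . . . . X . . . . . .
    . . . . X . . . . . .
    . . . . X X . . . . .
    . . . . X . . . . . .
    . . . . . . . . . . .
    . . . . . . . . . . .
T1:
  2·area = 34  (B↔C swapped to make it positive)
  edge (19, 5)→(2, 2): d=(-17,-3) top-left  bias=+0
  edge (2, 2)→(19, 3): d=(17,1) right/bottom  bias=-1
  edge (19, 3)→(19, 5): d=(0,2) right/bottom  bias=-1
    (9,0)@(19, 1): e=[68,-34,0] → .  [on edge]
    (4,1)@(9, 3): e=[4,10,20] → X
    (5,1)@(11, 3): e=[10,8,16] → X
    (6,1)@(13, 3): e=[16,6,12] → X
    (7,1)@(15, 3): e=[22,4,8] → X
    (8,1)@(17, 3): e=[28,2,4] → X
    (9,1)@(19, 3): e=[34,0,0] → .  [on edge]
    (4,2)@(9, 5): e=[-30,44,20] → .
    (5,2)@(11, 5): e=[-24,42,16] → .
    (6,2)@(13, 5): e=[-18,40,12] → .
    (7,2)@(15, 5): e=[-12,38,8] → .
    (8,2)@(17, 5): e=[-6,36,4] → .
    (9,2)@(19, 5): e=[0,34,0] → .  [on edge]
    (9,3)@(19, 7): e=[-34,68,0] → .  [on edge]
    (9,4)@(19, 9): e=[-68,102,0] → .  [on edge]
    (9,5)@(19, 11): e=[-102,136,0] → .  [on edge]
    (9,6)@(19, 13): e=[-136,170,0] → .  [on edge]
  covered (5 px):
    . . . . . . . . . . .
    . . . . X X X X X . .
    . . . . . . . . . . .
    . . . . . . . . . . .
    . . . . . . . . . . .
    . . . . . . . . . . .
    . . . . . . . . . . .

Result: 10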